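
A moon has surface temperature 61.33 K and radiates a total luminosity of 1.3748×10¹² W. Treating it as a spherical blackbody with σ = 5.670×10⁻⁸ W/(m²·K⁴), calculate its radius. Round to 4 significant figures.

R ≈ 3.693×10⁵ m

L = 4πR²σT⁴ ⇒ R = √(L/(4πσT⁴)).
σT⁴ = 0.802186 W/m², so R = √(1.3748×10¹²/(4π×0.802186)) = 3.693×10⁵ m.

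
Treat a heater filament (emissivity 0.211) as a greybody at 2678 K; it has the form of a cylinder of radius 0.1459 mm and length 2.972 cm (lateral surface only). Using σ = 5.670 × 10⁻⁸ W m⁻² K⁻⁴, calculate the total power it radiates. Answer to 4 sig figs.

P ≈ 16.76 W

Lateral area A = 2πrL = 2π×1.459×10⁻⁴×0.02972 = 2.72448×10⁻⁵ m².
P = εσAT⁴ = 0.211 × 5.670×10⁻⁸ × 2.72448×10⁻⁵ × (2678)⁴ = 16.76 W.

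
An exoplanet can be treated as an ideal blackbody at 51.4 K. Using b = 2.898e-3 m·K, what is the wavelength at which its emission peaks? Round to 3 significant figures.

Wien's displacement law: λ_max = b/T = (2.898×10⁻³ m·K)/(51.4 K) = 5.638×10⁻⁵ m.
That is 56.4 μm, in the infrared range.

λ_max ≈ 56.4 μm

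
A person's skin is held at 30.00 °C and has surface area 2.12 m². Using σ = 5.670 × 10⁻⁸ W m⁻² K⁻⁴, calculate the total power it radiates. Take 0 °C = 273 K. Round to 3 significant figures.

T = 30.00 °C + 273 = 303.00 K.
Area A = 2.12 m².
P = σAT⁴ = 5.670×10⁻⁸ × 2.12 × (303.00)⁴ = 1.01×10³ W.

P ≈ 1.01×10³ W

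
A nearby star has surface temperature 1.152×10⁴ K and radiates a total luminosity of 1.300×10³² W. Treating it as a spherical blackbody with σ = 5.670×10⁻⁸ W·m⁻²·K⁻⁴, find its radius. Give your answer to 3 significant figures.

L = 4πR²σT⁴ ⇒ R = √(L/(4πσT⁴)).
σT⁴ = 9.98603×10⁸ W/m², so R = √(1.300×10³²/(4π×9.98603×10⁸)) = 1.02×10¹¹ m.

R ≈ 1.02×10¹¹ m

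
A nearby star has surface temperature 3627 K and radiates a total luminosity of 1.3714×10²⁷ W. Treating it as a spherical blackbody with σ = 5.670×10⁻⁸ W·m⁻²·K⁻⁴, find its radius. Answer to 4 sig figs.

R ≈ 3.335×10⁹ m

L = 4πR²σT⁴ ⇒ R = √(L/(4πσT⁴)).
σT⁴ = 9.81236×10⁶ W/m², so R = √(1.3714×10²⁷/(4π×9.81236×10⁶)) = 3.335×10⁹ m.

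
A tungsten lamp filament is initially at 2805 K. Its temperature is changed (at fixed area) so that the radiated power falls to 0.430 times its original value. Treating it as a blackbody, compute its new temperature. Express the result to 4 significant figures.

T₂ ≈ 2271 K

P ∝ T⁴, so T₂/T₁ = (P₂/P₁)^(1/4) = (0.430)^(1/4) = 0.809780.
T₂ = 2805 × 0.809780 = 2271 K.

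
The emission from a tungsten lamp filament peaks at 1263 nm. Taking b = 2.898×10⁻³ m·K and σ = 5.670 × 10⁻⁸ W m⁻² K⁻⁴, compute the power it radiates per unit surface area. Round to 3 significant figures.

I ≈ 1.57×10⁶ W/m²

Wien's law: T = b/λ_max = 2.898×10⁻³/1.263×10⁻⁶ = 2294.54 K.
Then I = σT⁴ = 5.670×10⁻⁸×(2294.54)⁴ = 1.57×10⁶ W/m².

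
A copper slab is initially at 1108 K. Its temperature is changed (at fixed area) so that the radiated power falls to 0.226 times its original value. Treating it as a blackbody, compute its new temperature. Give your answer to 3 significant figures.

P ∝ T⁴, so T₂/T₁ = (P₂/P₁)^(1/4) = (0.226)^(1/4) = 0.689489.
T₂ = 1108 × 0.689489 = 764 K.

T₂ ≈ 764 K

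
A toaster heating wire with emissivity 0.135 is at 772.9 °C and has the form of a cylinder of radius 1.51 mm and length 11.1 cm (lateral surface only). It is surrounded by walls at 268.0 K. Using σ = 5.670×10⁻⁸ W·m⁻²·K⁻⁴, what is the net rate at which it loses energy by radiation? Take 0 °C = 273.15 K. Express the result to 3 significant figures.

T = 772.9 °C + 273.15 = 1046.05 K.
Lateral area A = 2πrL = 2π×1.51×10⁻³×0.111 = 1.05312×10⁻³ m².
Net radiated power P_net = εσA(T⁴ − T₀⁴) = 0.135×5.670×10⁻⁸×1.05312×10⁻³×(1046.05⁴ − 268.0⁴).
T⁴ − T₀⁴ = 1.19732×10¹² − 5.15869×10⁹ = 1.19216×10¹² K⁴, so P_net = 9.61 W.

Net loss ≈ 9.61 W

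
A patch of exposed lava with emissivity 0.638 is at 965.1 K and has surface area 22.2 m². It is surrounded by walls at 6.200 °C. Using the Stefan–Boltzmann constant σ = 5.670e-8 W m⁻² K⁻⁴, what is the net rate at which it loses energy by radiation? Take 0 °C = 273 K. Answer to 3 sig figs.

Net loss ≈ 6.92×10⁵ W

Surroundings: T = 6.200 °C + 273 = 279.200 K.
Area A = 22.2 m².
Net radiated power P_net = εσA(T⁴ − T₀⁴) = 0.638×5.670×10⁻⁸×22.2×(965.1⁴ − 279.200⁴).
T⁴ − T₀⁴ = 8.67540×10¹¹ − 6.07661×10⁹ = 8.61463×10¹¹ K⁴, so P_net = 6.92×10⁵ W.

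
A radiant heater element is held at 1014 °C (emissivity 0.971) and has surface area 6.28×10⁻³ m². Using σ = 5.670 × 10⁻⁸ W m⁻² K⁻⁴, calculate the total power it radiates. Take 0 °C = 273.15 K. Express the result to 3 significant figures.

T = 1014 °C + 273.15 = 1287.15 K.
Area A = 6.28×10⁻³ m².
P = εσAT⁴ = 0.971 × 5.670×10⁻⁸ × 6.28×10⁻³ × (1287.15)⁴ = 949 W.

P ≈ 949 W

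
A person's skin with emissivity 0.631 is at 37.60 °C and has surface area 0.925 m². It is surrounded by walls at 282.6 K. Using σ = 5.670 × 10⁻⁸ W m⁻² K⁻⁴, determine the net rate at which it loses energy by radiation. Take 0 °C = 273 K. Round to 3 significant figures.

T = 37.60 °C + 273 = 310.60 K.
Area A = 0.925 m².
Net radiated power P_net = εσA(T⁴ − T₀⁴) = 0.631×5.670×10⁻⁸×0.925×(310.60⁴ − 282.6⁴).
T⁴ − T₀⁴ = 9.30692×10⁹ − 6.37806×10⁹ = 2.92886×10⁹ K⁴, so P_net = 96.9 W.

Net loss ≈ 96.9 W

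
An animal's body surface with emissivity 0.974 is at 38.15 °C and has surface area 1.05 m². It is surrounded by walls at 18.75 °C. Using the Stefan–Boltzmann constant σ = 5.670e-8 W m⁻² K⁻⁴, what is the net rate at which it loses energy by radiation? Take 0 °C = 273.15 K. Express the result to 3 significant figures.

Net loss ≈ 124 W

T = 38.15 °C + 273.15 = 311.30 K.
Surroundings: T = 18.75 °C + 273.15 = 291.90 K.
Area A = 1.05 m².
Net radiated power P_net = εσA(T⁴ − T₀⁴) = 0.974×5.670×10⁻⁸×1.05×(311.30⁴ − 291.90⁴).
T⁴ − T₀⁴ = 9.39110×10⁹ − 7.26000×10⁹ = 2.13110×10⁹ K⁴, so P_net = 124 W.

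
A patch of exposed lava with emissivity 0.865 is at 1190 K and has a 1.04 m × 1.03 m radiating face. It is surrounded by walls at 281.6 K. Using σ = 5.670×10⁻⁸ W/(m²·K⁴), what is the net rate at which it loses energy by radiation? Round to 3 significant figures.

Net loss ≈ 1.05×10⁵ W

Area A = 1.04 × 1.03 = 1.0712 m².
Net radiated power P_net = εσA(T⁴ − T₀⁴) = 0.865×5.670×10⁻⁸×1.0712×(1190⁴ − 281.6⁴).
T⁴ − T₀⁴ = 2.00534×10¹² − 6.28826×10⁹ = 1.99905×10¹² K⁴, so P_net = 1.05×10⁵ W.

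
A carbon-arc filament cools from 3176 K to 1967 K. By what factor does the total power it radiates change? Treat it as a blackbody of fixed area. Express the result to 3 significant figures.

P ∝ T⁴, so P₂/P₁ = (T₂/T₁)⁴ = (1967/3176)⁴ = (0.619332)⁴ = 0.147.

P₂/P₁ ≈ 0.147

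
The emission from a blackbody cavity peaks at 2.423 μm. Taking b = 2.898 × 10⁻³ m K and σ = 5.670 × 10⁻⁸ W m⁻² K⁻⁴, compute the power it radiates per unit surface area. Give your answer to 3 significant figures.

Wien's law: T = b/λ_max = 2.898×10⁻³/2.423×10⁻⁶ = 1196.04 K.
Then I = σT⁴ = 5.670×10⁻⁸×(1196.04)⁴ = 1.16×10⁵ W/m².

I ≈ 1.16×10⁵ W/m²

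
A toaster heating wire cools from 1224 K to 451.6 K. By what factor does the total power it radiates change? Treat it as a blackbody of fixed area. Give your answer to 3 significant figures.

P₂/P₁ ≈ 0.0185

P ∝ T⁴, so P₂/P₁ = (T₂/T₁)⁴ = (451.6/1224)⁴ = (0.368954)⁴ = 0.0185.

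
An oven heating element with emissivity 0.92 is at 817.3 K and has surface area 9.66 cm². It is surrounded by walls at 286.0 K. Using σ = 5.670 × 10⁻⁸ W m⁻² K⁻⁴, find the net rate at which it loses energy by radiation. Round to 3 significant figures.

Net loss ≈ 22.1 W

Area A = 9.66 cm² = 9.66×10⁻⁴ m².
Net radiated power P_net = εσA(T⁴ − T₀⁴) = 0.92×5.670×10⁻⁸×9.66×10⁻⁴×(817.3⁴ − 286.0⁴).
T⁴ − T₀⁴ = 4.46196×10¹¹ − 6.69059×10⁹ = 4.39505×10¹¹ K⁴, so P_net = 22.1 W.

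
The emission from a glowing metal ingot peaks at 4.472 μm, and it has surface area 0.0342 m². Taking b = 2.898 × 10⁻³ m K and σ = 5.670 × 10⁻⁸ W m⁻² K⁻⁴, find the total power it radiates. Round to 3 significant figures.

Wien's law: T = b/λ_max = 2.898×10⁻³/4.472×10⁻⁶ = 648.032 K.
Area A = 0.0342 m².
Then P = σAT⁴ = 5.670×10⁻⁸×0.0342×(648.032)⁴ = 342 W.

P ≈ 342 W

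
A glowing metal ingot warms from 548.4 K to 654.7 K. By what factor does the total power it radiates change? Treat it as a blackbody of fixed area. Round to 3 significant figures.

P ∝ T⁴, so P₂/P₁ = (T₂/T₁)⁴ = (654.7/548.4)⁴ = (1.19384)⁴ = 2.03.

P₂/P₁ ≈ 2.03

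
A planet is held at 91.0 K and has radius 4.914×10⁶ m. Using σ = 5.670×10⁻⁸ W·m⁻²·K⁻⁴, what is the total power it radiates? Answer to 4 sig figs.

Surface area A = 4πR² = 4π(4.914×10⁶ m)² = 3.03445×10¹⁴ m².
P = σAT⁴ = 5.670×10⁻⁸ × 3.03445×10¹⁴ × (91.0)⁴ = 1.180×10¹⁵ W.

P ≈ 1.180×10¹⁵ W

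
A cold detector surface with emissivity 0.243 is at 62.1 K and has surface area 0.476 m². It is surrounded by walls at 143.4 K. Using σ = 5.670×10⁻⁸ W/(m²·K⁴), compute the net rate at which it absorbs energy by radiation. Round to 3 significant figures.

Net gain ≈ 2.68 W

Area A = 0.476 m².
Net radiated power P_net = εσA(T⁴ − T₀⁴) = 0.243×5.670×10⁻⁸×0.476×(62.1⁴ − 143.4⁴).
T⁴ − T₀⁴ = 1.48719×10⁷ − 4.22860×10⁸ = -4.07988×10⁸ K⁴, so P_net = -2.68 W — negative, meaning a net gain of 2.68 W.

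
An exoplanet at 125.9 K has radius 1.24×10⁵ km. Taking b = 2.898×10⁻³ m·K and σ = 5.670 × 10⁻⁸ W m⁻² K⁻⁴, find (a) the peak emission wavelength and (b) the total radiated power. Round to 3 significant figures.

λ_max ≈ 23.0 μm; P ≈ 2.75×10¹⁸ W

(a) λ_max = b/T = 2.898×10⁻³/125.9 = 2.302×10⁻⁵ m = 23.0 μm.
Surface area A = 4πR² = 4π(1.24×10⁸ m)² = 1.93221×10¹⁷ m².
(b) P = σAT⁴ = 5.670×10⁻⁸×1.93221×10¹⁷×(125.9)⁴ = 2.75×10¹⁸ W.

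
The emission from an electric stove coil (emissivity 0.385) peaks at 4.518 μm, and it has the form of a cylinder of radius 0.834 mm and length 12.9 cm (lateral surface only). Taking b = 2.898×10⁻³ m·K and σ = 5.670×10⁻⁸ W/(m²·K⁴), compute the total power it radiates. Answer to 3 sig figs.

Wien's law: T = b/λ_max = 2.898×10⁻³/4.518×10⁻⁶ = 641.434 K.
Lateral area A = 2πrL = 2π×8.34×10⁻⁴×0.129 = 6.75983×10⁻⁴ m².
Then P = εσAT⁴ = 0.385×5.670×10⁻⁸×6.75983×10⁻⁴×(641.434)⁴ = 2.50 W.

P ≈ 2.50 W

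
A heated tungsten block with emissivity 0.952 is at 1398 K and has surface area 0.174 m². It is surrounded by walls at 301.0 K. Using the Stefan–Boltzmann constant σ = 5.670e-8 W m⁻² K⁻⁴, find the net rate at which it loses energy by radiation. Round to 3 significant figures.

Area A = 0.174 m².
Net radiated power P_net = εσA(T⁴ − T₀⁴) = 0.952×5.670×10⁻⁸×0.174×(1398⁴ − 301.0⁴).
T⁴ − T₀⁴ = 3.81969×10¹² − 8.20854×10⁹ = 3.81148×10¹² K⁴, so P_net = 3.58×10⁴ W.

Net loss ≈ 3.58×10⁴ W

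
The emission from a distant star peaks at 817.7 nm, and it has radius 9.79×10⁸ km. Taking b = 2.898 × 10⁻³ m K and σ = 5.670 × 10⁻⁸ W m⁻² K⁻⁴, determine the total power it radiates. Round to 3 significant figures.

P ≈ 1.08×10³² W

Wien's law: T = b/λ_max = 2.898×10⁻³/8.177×10⁻⁷ = 3544.09 K.
Surface area A = 4πR² = 4π(9.79×10¹¹ m)² = 1.20441×10²⁵ m².
Then P = σAT⁴ = 5.670×10⁻⁸×1.20441×10²⁵×(3544.09)⁴ = 1.08×10³² W.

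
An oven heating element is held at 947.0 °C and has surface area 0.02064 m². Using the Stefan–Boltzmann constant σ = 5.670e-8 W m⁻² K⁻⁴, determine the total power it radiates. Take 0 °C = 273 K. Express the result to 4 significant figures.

T = 947.0 °C + 273 = 1220.0 K.
Area A = 0.02064 m².
P = σAT⁴ = 5.670×10⁻⁸ × 0.02064 × (1220.0)⁴ = 2593 W.

P ≈ 2593 W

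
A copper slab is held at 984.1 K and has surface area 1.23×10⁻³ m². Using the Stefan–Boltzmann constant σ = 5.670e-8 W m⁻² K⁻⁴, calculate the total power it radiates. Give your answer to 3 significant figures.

P ≈ 65.4 W

Area A = 1.23×10⁻³ m².
P = σAT⁴ = 5.670×10⁻⁸ × 1.23×10⁻³ × (984.1)⁴ = 65.4 W.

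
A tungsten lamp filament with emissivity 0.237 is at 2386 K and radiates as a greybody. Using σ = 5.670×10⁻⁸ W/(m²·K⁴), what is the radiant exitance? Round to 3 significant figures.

Stefan–Boltzmann: I = εσT⁴ = 0.237 × 5.670×10⁻⁸ × (2386)⁴ = 4.36×10⁵ W/m².

I ≈ 4.36×10⁵ W/m²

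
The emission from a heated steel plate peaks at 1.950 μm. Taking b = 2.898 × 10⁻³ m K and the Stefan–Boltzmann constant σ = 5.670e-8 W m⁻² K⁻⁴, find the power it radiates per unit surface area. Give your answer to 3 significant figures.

Wien's law: T = b/λ_max = 2.898×10⁻³/1.950×10⁻⁶ = 1486.15 K.
Then I = σT⁴ = 5.670×10⁻⁸×(1486.15)⁴ = 2.77×10⁵ W/m².

I ≈ 2.77×10⁵ W/m²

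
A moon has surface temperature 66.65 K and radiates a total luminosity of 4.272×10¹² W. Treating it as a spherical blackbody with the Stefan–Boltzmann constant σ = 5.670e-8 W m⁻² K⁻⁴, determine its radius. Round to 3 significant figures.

R ≈ 5.51×10⁵ m

L = 4πR²σT⁴ ⇒ R = √(L/(4πσT⁴)).
σT⁴ = 1.11888 W/m², so R = √(4.272×10¹²/(4π×1.11888)) = 5.51×10⁵ m.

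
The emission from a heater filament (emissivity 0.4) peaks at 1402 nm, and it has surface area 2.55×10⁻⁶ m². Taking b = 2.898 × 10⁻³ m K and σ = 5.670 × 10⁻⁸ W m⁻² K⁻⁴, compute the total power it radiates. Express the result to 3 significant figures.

P ≈ 1.06 W

Wien's law: T = b/λ_max = 2.898×10⁻³/1.402×10⁻⁶ = 2067.05 K.
Area A = 2.55×10⁻⁶ m².
Then P = εσAT⁴ = 0.4×5.670×10⁻⁸×2.55×10⁻⁶×(2067.05)⁴ = 1.06 W.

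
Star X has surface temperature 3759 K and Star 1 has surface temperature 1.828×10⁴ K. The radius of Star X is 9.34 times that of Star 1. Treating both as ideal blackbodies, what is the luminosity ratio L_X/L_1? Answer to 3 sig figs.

L_X/L_1 ≈ 0.156

L ∝ R²T⁴, so L_X/L_1 = (R_X/R_1)²(T_X/T_1)⁴ = (9.34)² × (3759/1.828×10⁴)⁴ = 87.2356 × 1.78807×10⁻³ = 0.156.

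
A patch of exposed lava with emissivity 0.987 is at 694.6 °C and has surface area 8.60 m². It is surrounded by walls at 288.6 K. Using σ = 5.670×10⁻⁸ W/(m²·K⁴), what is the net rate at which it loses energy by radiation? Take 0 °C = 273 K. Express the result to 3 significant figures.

Net loss ≈ 4.19×10⁵ W

T = 694.6 °C + 273 = 967.6 K.
Area A = 8.60 m².
Net radiated power P_net = εσA(T⁴ − T₀⁴) = 0.987×5.670×10⁻⁸×8.60×(967.6⁴ − 288.6⁴).
T⁴ − T₀⁴ = 8.76564×10¹¹ − 6.93722×10⁹ = 8.69627×10¹¹ K⁴, so P_net = 4.19×10⁵ W.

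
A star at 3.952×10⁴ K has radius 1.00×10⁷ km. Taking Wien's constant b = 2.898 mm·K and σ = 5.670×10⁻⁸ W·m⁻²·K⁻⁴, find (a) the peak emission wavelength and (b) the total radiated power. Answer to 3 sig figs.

λ_max ≈ 73.3 nm; P ≈ 1.74×10³² W

(a) λ_max = b/T = 2.898×10⁻³/3.952×10⁴ = 7.333×10⁻⁸ m = 73.3 nm.
Surface area A = 4πR² = 4π(1.00×10¹⁰ m)² = 1.25664×10²¹ m².
(b) P = σAT⁴ = 5.670×10⁻⁸×1.25664×10²¹×(3.952×10⁴)⁴ = 1.74×10³² W.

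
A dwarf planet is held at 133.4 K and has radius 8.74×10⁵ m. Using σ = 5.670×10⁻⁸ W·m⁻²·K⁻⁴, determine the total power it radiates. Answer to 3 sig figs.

Surface area A = 4πR² = 4π(8.74×10⁵ m)² = 9.59915×10¹² m².
P = σAT⁴ = 5.670×10⁻⁸ × 9.59915×10¹² × (133.4)⁴ = 1.72×10¹⁴ W.

P ≈ 1.72×10¹⁴ W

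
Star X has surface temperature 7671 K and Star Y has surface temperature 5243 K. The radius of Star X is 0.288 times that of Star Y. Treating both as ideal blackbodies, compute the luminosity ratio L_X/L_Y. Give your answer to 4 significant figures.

L_X/L_Y ≈ 0.3801

L ∝ R²T⁴, so L_X/L_Y = (R_X/R_Y)²(T_X/T_Y)⁴ = (0.288)² × (7671/5243)⁴ = 0.082944 × 4.58235 = 0.3801.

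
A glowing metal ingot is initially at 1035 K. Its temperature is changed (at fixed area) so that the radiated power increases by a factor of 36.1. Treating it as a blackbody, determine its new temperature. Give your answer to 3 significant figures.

T₂ ≈ 2.54×10³ K

P ∝ T⁴, so T₂/T₁ = (P₂/P₁)^(1/4) = (36.1)^(1/4) = 2.45119.
T₂ = 1035 × 2.45119 = 2.54×10³ K.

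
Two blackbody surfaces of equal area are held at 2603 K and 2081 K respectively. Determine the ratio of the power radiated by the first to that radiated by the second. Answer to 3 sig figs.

P₁/P₂ ≈ 2.45

With equal areas, P₁/P₂ = (T₁/T₂)⁴ = (2603/2081)⁴ = 2.45.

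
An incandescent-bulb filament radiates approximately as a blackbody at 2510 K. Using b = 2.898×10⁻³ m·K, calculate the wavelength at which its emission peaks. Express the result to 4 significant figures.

λ_max ≈ 1155 nm

Wien's displacement law: λ_max = b/T = (2.898×10⁻³ m·K)/(2510 K) = 1.1546×10⁻⁶ m.
That is 1155 nm, in the infrared range.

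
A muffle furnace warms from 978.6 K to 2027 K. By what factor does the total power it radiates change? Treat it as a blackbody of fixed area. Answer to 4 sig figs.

P ∝ T⁴, so P₂/P₁ = (T₂/T₁)⁴ = (2027/978.6)⁴ = (2.07133)⁴ = 18.41.

P₂/P₁ ≈ 18.41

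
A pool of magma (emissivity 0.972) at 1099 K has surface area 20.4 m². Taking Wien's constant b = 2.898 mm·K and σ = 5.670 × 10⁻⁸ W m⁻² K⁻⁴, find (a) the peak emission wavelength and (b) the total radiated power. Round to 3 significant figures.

λ_max ≈ 2.64 μm; P ≈ 1.64×10⁶ W

(a) λ_max = b/T = 2.898×10⁻³/1099 = 2.637×10⁻⁶ m = 2.64 μm.
Area A = 20.4 m².
(b) P = εσAT⁴ = 0.972×5.670×10⁻⁸×20.4×(1099)⁴ = 1.64×10⁶ W.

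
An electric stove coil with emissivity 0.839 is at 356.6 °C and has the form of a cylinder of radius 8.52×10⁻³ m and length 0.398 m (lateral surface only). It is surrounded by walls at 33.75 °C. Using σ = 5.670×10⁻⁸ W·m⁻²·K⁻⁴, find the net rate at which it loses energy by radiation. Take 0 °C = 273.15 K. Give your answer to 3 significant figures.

Net loss ≈ 150 W

T = 356.6 °C + 273.15 = 629.75 K.
Surroundings: T = 33.75 °C + 273.15 = 306.90 K.
Lateral area A = 2πrL = 2π×8.52×10⁻³×0.398 = 0.0213060 m².
Net radiated power P_net = εσA(T⁴ − T₀⁴) = 0.839×5.670×10⁻⁸×0.0213060×(629.75⁴ − 306.90⁴).
T⁴ − T₀⁴ = 1.57280×10¹¹ − 8.87131×10⁹ = 1.48409×10¹¹ K⁴, so P_net = 150 W.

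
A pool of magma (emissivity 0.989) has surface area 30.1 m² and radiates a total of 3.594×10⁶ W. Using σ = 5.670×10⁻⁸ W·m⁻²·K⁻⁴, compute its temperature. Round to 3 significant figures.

Area A = 30.1 m².
P = εσAT⁴ ⇒ T = (P/(εσA))^(1/4) = (3.594×10⁶/(0.989×5.670×10⁻⁸×30.1))^(1/4) = 1.21×10³ K.

T ≈ 1.21×10³ K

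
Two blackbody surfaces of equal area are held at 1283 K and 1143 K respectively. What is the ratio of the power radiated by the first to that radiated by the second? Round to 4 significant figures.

With equal areas, P₁/P₂ = (T₁/T₂)⁴ = (1283/1143)⁴ = 1.588.

P₁/P₂ ≈ 1.588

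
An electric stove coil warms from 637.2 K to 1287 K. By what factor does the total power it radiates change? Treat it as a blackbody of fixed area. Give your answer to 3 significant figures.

P ∝ T⁴, so P₂/P₁ = (T₂/T₁)⁴ = (1287/637.2)⁴ = (2.01977)⁴ = 16.6.

P₂/P₁ ≈ 16.6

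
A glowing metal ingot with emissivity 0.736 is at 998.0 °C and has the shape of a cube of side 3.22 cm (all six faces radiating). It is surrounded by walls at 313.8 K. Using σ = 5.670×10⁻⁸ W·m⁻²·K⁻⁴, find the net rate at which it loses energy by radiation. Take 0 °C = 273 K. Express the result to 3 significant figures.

Net loss ≈ 675 W

T = 998.0 °C + 273 = 1271.0 K.
Area A = 6s² = 6×(0.0322 m)² = 6.22104×10⁻³ m².
Net radiated power P_net = εσA(T⁴ − T₀⁴) = 0.736×5.670×10⁻⁸×6.22104×10⁻³×(1271.0⁴ − 313.8⁴).
T⁴ − T₀⁴ = 2.60965×10¹² − 9.69643×10⁹ = 2.59995×10¹² K⁴, so P_net = 675 W.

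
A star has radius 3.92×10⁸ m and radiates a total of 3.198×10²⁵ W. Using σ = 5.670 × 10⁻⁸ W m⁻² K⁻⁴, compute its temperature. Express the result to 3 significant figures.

T ≈ 4.13×10³ K

Surface area A = 4πR² = 4π(3.92×10⁸ m)² = 1.93100×10¹⁸ m².
P = σAT⁴ ⇒ T = (P/(σA))^(1/4) = (3.198×10²⁵/(5.670×10⁻⁸×1.93100×10¹⁸))^(1/4) = 4.13×10³ K.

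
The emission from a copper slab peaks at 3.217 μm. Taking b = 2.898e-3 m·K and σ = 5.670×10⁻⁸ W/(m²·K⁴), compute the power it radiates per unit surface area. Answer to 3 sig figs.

I ≈ 3.73×10⁴ W/m²

Wien's law: T = b/λ_max = 2.898×10⁻³/3.217×10⁻⁶ = 900.839 K.
Then I = σT⁴ = 5.670×10⁻⁸×(900.839)⁴ = 3.73×10⁴ W/m².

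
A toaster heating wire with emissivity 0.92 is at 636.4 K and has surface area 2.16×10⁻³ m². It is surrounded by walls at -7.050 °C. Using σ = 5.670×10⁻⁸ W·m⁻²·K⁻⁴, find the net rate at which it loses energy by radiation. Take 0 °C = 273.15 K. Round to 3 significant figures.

Surroundings: T = -7.050 °C + 273.15 = 266.100 K.
Area A = 2.16×10⁻³ m².
Net radiated power P_net = εσA(T⁴ − T₀⁴) = 0.92×5.670×10⁻⁸×2.16×10⁻³×(636.4⁴ − 266.100⁴).
T⁴ − T₀⁴ = 1.64029×10¹¹ − 5.01394×10⁹ = 1.59015×10¹¹ K⁴, so P_net = 17.9 W.

Net loss ≈ 17.9 W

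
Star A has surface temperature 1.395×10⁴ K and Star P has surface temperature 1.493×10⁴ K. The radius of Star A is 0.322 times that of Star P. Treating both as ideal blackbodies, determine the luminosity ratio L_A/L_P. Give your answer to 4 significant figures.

L_A/L_P ≈ 0.07903

L ∝ R²T⁴, so L_A/L_P = (R_A/R_P)²(T_A/T_P)⁴ = (0.322)² × (1.395×10⁴/1.493×10⁴)⁴ = 0.103684 × 0.762180 = 0.07903.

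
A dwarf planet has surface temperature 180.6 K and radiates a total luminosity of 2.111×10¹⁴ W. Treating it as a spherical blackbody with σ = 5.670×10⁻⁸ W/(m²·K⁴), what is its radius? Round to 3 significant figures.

L = 4πR²σT⁴ ⇒ R = √(L/(4πσT⁴)).
σT⁴ = 60.3190 W/m², so R = √(2.111×10¹⁴/(4π×60.3190)) = 5.28×10⁵ m.

R ≈ 5.28×10⁵ m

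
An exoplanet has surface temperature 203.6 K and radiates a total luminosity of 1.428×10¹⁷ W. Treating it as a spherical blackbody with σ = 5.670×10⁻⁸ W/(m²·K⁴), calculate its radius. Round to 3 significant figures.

L = 4πR²σT⁴ ⇒ R = √(L/(4πσT⁴)).
σT⁴ = 97.4303 W/m², so R = √(1.428×10¹⁷/(4π×97.4303)) = 1.08×10⁷ m.

R ≈ 1.08×10⁷ m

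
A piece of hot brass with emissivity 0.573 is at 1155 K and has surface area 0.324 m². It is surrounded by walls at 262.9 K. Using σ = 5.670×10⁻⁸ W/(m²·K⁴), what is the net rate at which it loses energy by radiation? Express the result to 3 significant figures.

Net loss ≈ 1.87×10⁴ W

Area A = 0.324 m².
Net radiated power P_net = εσA(T⁴ − T₀⁴) = 0.573×5.670×10⁻⁸×0.324×(1155⁴ − 262.9⁴).
T⁴ − T₀⁴ = 1.77962×10¹² − 4.77708×10⁹ = 1.77484×10¹² K⁴, so P_net = 1.87×10⁴ W.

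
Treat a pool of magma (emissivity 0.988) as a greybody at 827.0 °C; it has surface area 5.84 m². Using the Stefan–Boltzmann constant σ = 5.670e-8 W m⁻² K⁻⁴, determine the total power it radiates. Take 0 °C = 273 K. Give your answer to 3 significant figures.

T = 827.0 °C + 273 = 1100.0 K.
Area A = 5.84 m².
P = εσAT⁴ = 0.988 × 5.670×10⁻⁸ × 5.84 × (1100.0)⁴ = 4.79×10⁵ W.

P ≈ 4.79×10⁵ W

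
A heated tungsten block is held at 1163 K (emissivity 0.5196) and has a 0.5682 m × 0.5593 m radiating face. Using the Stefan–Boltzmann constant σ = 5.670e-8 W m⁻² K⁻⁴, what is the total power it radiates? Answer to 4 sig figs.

Area A = 0.5682 × 0.5593 = 0.317794 m².
P = εσAT⁴ = 0.5196 × 5.670×10⁻⁸ × 0.317794 × (1163)⁴ = 1.713×10⁴ W.

P ≈ 1.713×10⁴ W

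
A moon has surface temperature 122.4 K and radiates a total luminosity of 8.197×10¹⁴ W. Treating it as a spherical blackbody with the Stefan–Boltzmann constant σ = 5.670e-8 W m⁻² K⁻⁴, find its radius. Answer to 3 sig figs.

L = 4πR²σT⁴ ⇒ R = √(L/(4πσT⁴)).
σT⁴ = 12.7265 W/m², so R = √(8.197×10¹⁴/(4π×12.7265)) = 2.26×10⁶ m.

R ≈ 2.26×10⁶ m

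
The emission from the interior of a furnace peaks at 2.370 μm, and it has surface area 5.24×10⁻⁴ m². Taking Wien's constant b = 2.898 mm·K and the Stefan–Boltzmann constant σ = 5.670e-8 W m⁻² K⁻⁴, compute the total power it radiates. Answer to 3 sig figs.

P ≈ 66.4 W

Wien's law: T = b/λ_max = 2.898×10⁻³/2.370×10⁻⁶ = 1222.78 K.
Area A = 5.24×10⁻⁴ m².
Then P = σAT⁴ = 5.670×10⁻⁸×5.24×10⁻⁴×(1222.78)⁴ = 66.4 W.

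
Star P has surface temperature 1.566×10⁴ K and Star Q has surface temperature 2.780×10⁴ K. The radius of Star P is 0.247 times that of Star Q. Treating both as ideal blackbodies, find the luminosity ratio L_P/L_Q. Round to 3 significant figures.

L ∝ R²T⁴, so L_P/L_Q = (R_P/R_Q)²(T_P/T_Q)⁴ = (0.247)² × (1.566×10⁴/2.780×10⁴)⁴ = 0.061009 × 0.100690 = 6.14×10⁻³.

L_P/L_Q ≈ 6.14×10⁻³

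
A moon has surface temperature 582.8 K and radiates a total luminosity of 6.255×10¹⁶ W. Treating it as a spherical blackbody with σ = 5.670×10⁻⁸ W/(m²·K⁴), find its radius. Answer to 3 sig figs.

R ≈ 8.72×10⁵ m

L = 4πR²σT⁴ ⇒ R = √(L/(4πσT⁴)).
σT⁴ = 6541.26 W/m², so R = √(6.255×10¹⁶/(4π×6541.26)) = 8.72×10⁵ m.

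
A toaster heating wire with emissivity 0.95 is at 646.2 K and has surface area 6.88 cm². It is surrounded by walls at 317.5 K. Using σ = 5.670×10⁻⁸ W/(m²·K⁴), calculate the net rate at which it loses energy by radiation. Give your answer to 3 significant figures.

Area A = 6.88 cm² = 6.88×10⁻⁴ m².
Net radiated power P_net = εσA(T⁴ − T₀⁴) = 0.95×5.670×10⁻⁸×6.88×10⁻⁴×(646.2⁴ − 317.5⁴).
T⁴ − T₀⁴ = 1.74368×10¹¹ − 1.01619×10¹⁰ = 1.64206×10¹¹ K⁴, so P_net = 6.09 W.

Net loss ≈ 6.09 W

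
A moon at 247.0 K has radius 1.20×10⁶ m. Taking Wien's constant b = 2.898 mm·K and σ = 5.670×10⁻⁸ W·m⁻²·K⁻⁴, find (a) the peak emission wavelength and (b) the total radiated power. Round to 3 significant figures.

(a) λ_max = b/T = 2.898×10⁻³/247.0 = 1.173×10⁻⁵ m = 11.7 μm.
Surface area A = 4πR² = 4π(1.20×10⁶ m)² = 1.80956×10¹³ m².
(b) P = σAT⁴ = 5.670×10⁻⁸×1.80956×10¹³×(247.0)⁴ = 3.82×10¹⁵ W.

λ_max ≈ 11.7 μm; P ≈ 3.82×10¹⁵ W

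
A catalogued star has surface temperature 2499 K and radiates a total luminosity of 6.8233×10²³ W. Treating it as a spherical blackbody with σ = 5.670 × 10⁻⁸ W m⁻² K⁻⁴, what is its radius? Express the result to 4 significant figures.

L = 4πR²σT⁴ ⇒ R = √(L/(4πσT⁴)).
σT⁴ = 2.21130×10⁶ W/m², so R = √(6.8233×10²³/(4π×2.21130×10⁶)) = 1.567×10⁸ m.

R ≈ 1.567×10⁸ m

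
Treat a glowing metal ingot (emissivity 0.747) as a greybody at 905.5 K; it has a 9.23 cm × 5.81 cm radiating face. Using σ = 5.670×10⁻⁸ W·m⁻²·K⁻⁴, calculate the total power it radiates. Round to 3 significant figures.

Area A = 0.0923 × 0.0581 = 5.36263×10⁻³ m².
P = εσAT⁴ = 0.747 × 5.670×10⁻⁸ × 5.36263×10⁻³ × (905.5)⁴ = 153 W.

P ≈ 153 W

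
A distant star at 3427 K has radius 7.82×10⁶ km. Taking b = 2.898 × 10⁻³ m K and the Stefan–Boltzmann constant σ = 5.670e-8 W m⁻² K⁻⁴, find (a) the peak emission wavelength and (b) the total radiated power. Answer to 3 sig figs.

λ_max ≈ 846 nm; P ≈ 6.01×10²⁷ W

(a) λ_max = b/T = 2.898×10⁻³/3427 = 8.456×10⁻⁷ m = 846 nm.
Surface area A = 4πR² = 4π(7.82×10⁹ m)² = 7.68464×10²⁰ m².
(b) P = σAT⁴ = 5.670×10⁻⁸×7.68464×10²⁰×(3427)⁴ = 6.01×10²⁷ W.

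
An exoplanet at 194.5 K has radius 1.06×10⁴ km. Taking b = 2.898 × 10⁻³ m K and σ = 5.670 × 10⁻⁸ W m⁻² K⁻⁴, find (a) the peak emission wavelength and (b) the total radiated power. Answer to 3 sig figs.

(a) λ_max = b/T = 2.898×10⁻³/194.5 = 1.490×10⁻⁵ m = 14.9 μm.
Surface area A = 4πR² = 4π(1.06×10⁷ m)² = 1.41196×10¹⁵ m².
(b) P = σAT⁴ = 5.670×10⁻⁸×1.41196×10¹⁵×(194.5)⁴ = 1.15×10¹⁷ W.

λ_max ≈ 14.9 μm; P ≈ 1.15×10¹⁷ W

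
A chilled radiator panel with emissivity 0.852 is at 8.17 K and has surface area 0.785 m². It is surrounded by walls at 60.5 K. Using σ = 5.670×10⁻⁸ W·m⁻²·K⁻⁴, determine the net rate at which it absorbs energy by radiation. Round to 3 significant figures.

Area A = 0.785 m².
Net radiated power P_net = εσA(T⁴ − T₀⁴) = 0.852×5.670×10⁻⁸×0.785×(8.17⁴ − 60.5⁴).
T⁴ − T₀⁴ = 4455.42 − 1.33974×10⁷ = -1.33929×10⁷ K⁴, so P_net = -0.508 W — negative, meaning a net gain of 0.508 W.

Net gain ≈ 0.508 W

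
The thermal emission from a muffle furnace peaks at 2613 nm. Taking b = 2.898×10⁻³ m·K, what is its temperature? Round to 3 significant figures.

Wien's law gives T = b/λ_max = (2.898×10⁻³ m·K)/(2.613×10⁻⁶ m) = 1.11×10³ K.

T ≈ 1.11×10³ K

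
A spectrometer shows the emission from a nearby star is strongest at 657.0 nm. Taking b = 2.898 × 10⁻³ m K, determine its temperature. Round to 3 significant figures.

T ≈ 4.41×10³ K

Wien's law gives T = b/λ_max = (2.898×10⁻³ m·K)/(6.570×10⁻⁷ m) = 4.41×10³ K.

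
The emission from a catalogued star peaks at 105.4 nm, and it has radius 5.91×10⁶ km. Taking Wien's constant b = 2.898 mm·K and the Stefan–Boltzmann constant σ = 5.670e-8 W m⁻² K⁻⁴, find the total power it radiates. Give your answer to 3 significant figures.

Wien's law: T = b/λ_max = 2.898×10⁻³/1.054×10⁻⁷ = 27495.3 K.
Surface area A = 4πR² = 4π(5.91×10⁹ m)² = 4.38919×10²⁰ m².
Then P = σAT⁴ = 5.670×10⁻⁸×4.38919×10²⁰×(27495.3)⁴ = 1.42×10³¹ W.

P ≈ 1.42×10³¹ W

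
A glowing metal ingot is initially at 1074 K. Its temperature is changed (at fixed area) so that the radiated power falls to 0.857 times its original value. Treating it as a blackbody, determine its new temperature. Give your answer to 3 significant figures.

T₂ ≈ 1.03×10³ K

P ∝ T⁴, so T₂/T₁ = (P₂/P₁)^(1/4) = (0.857)^(1/4) = 0.962155.
T₂ = 1074 × 0.962155 = 1.03×10³ K.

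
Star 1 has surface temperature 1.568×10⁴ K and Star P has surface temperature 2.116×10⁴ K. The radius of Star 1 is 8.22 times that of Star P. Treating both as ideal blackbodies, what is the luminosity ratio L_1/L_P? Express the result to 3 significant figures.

L ∝ R²T⁴, so L_1/L_P = (R_1/R_P)²(T_1/T_P)⁴ = (8.22)² × (1.568×10⁴/2.116×10⁴)⁴ = 67.5684 × 0.301524 = 20.4.

L_1/L_P ≈ 20.4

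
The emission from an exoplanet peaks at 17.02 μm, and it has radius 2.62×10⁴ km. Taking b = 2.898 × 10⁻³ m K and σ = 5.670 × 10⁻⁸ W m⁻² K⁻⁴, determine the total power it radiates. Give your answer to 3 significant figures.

P ≈ 4.11×10¹⁷ W

Wien's law: T = b/λ_max = 2.898×10⁻³/1.702×10⁻⁵ = 170.270 K.
Surface area A = 4πR² = 4π(2.62×10⁷ m)² = 8.62606×10¹⁵ m².
Then P = σAT⁴ = 5.670×10⁻⁸×8.62606×10¹⁵×(170.270)⁴ = 4.11×10¹⁷ W.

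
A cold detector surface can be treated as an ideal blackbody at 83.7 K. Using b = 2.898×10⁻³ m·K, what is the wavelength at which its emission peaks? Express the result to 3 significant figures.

Wien's displacement law: λ_max = b/T = (2.898×10⁻³ m·K)/(83.7 K) = 3.462×10⁻⁵ m.
That is 34.6 μm, in the infrared range.

λ_max ≈ 34.6 μm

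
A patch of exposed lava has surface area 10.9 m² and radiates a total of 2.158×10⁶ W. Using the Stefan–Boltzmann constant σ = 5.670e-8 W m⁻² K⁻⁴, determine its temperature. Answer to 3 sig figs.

T ≈ 1.37×10³ K

Area A = 10.9 m².
P = σAT⁴ ⇒ T = (P/(σA))^(1/4) = (2.158×10⁶/(5.670×10⁻⁸×10.9))^(1/4) = 1.37×10³ K.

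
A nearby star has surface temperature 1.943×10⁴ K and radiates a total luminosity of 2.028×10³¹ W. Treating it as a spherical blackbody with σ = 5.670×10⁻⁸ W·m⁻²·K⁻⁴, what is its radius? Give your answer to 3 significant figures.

R ≈ 1.41×10¹⁰ m

L = 4πR²σT⁴ ⇒ R = √(L/(4πσT⁴)).
σT⁴ = 8.08117×10⁹ W/m², so R = √(2.028×10³¹/(4π×8.08117×10⁹)) = 1.41×10¹⁰ m.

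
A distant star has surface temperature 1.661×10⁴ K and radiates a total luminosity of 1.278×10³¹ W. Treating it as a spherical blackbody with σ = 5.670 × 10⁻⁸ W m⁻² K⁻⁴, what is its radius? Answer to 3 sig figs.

L = 4πR²σT⁴ ⇒ R = √(L/(4πσT⁴)).
σT⁴ = 4.31580×10⁹ W/m², so R = √(1.278×10³¹/(4π×4.31580×10⁹)) = 1.54×10¹⁰ m.

R ≈ 1.54×10¹⁰ m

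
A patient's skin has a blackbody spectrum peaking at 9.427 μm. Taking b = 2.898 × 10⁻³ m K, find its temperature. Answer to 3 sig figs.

T ≈ 307 K

Wien's law gives T = b/λ_max = (2.898×10⁻³ m·K)/(9.427×10⁻⁶ m) = 307 K.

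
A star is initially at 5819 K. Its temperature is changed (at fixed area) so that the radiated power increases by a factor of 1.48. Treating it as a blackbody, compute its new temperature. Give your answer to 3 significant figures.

P ∝ T⁴, so T₂/T₁ = (P₂/P₁)^(1/4) = (1.48)^(1/4) = 1.10297.
T₂ = 5819 × 1.10297 = 6.42×10³ K.

T₂ ≈ 6.42×10³ K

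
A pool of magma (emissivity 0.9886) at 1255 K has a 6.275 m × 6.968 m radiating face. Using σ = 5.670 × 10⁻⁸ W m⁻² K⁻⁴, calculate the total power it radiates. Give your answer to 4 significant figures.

Area A = 6.275 × 6.968 = 43.7242 m².
P = εσAT⁴ = 0.9886 × 5.670×10⁻⁸ × 43.7242 × (1255)⁴ = 6.080×10⁶ W.

P ≈ 6.080×10⁶ W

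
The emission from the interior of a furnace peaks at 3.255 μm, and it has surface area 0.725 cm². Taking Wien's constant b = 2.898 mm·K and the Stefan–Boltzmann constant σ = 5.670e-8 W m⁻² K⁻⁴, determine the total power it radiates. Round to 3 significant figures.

Wien's law: T = b/λ_max = 2.898×10⁻³/3.255×10⁻⁶ = 890.323 K.
Area A = 0.725 cm² = 7.25×10⁻⁵ m².
Then P = σAT⁴ = 5.670×10⁻⁸×7.25×10⁻⁵×(890.323)⁴ = 2.58 W.

P ≈ 2.58 W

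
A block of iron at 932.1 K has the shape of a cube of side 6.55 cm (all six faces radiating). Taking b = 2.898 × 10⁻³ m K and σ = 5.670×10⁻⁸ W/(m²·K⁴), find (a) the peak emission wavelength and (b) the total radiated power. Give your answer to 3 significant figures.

(a) λ_max = b/T = 2.898×10⁻³/932.1 = 3.109×10⁻⁶ m = 3.11 μm.
Area A = 6s² = 6×(0.0655 m)² = 0.0257415 m².
(b) P = σAT⁴ = 5.670×10⁻⁸×0.0257415×(932.1)⁴ = 1.10×10³ W.

λ_max ≈ 3.11 μm; P ≈ 1.10×10³ W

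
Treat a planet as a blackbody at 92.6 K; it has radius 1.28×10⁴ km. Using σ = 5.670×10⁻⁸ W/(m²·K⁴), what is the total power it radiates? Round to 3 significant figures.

P ≈ 8.58×10¹⁵ W

Surface area A = 4πR² = 4π(1.28×10⁷ m)² = 2.05887×10¹⁵ m².
P = σAT⁴ = 5.670×10⁻⁸ × 2.05887×10¹⁵ × (92.6)⁴ = 8.58×10¹⁵ W.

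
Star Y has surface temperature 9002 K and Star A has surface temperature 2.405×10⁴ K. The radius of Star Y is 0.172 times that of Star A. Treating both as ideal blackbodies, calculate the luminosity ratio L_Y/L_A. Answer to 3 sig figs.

L_Y/L_A ≈ 5.81×10⁻⁴

L ∝ R²T⁴, so L_Y/L_A = (R_Y/R_A)²(T_Y/T_A)⁴ = (0.172)² × (9002/2.405×10⁴)⁴ = 0.029584 × 0.0196289 = 5.81×10⁻⁴.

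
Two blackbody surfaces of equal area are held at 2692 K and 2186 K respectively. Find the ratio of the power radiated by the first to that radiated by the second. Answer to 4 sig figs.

P₁/P₂ ≈ 2.300

With equal areas, P₁/P₂ = (T₁/T₂)⁴ = (2692/2186)⁴ = 2.300.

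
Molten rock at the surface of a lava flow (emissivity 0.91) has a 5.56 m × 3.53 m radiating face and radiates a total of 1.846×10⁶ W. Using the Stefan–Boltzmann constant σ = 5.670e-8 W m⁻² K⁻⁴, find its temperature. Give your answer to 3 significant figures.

T ≈ 1.16×10³ K

Area A = 5.56 × 3.53 = 19.6268 m².
P = εσAT⁴ ⇒ T = (P/(εσA))^(1/4) = (1.846×10⁶/(0.91×5.670×10⁻⁸×19.6268))^(1/4) = 1.16×10³ K.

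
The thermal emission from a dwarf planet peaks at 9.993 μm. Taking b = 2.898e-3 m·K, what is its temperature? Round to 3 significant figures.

T ≈ 290 K

Wien's law gives T = b/λ_max = (2.898×10⁻³ m·K)/(9.993×10⁻⁶ m) = 290 K.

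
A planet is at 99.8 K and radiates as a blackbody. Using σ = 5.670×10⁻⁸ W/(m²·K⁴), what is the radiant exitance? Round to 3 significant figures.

I ≈ 5.62 W/m²

Stefan–Boltzmann: I = σT⁴ = 5.670×10⁻⁸ × (99.8)⁴ = 5.62 W/m².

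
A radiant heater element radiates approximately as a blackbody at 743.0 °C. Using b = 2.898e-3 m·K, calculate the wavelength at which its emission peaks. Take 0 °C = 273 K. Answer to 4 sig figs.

T = 743.0 °C + 273 = 1016.0 K.
Wien's displacement law: λ_max = b/T = (2.898×10⁻³ m·K)/(1016.0 K) = 2.8524×10⁻⁶ m.
That is 2852 nm, in the infrared range.

λ_max ≈ 2852 nm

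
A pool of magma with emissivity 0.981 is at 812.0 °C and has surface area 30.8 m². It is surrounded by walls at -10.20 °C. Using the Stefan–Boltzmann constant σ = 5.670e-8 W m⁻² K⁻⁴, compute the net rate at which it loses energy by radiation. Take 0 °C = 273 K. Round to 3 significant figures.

T = 812.0 °C + 273 = 1085.0 K.
Surroundings: T = -10.20 °C + 273 = 262.80 K.
Area A = 30.8 m².
Net radiated power P_net = εσA(T⁴ − T₀⁴) = 0.981×5.670×10⁻⁸×30.8×(1085.0⁴ − 262.80⁴).
T⁴ − T₀⁴ = 1.38586×10¹² − 4.76981×10⁹ = 1.38109×10¹² K⁴, so P_net = 2.37×10⁶ W.

Net loss ≈ 2.37×10⁶ W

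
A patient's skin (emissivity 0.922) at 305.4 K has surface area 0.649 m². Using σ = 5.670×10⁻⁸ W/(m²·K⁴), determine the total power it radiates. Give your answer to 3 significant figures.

Area A = 0.649 m².
P = εσAT⁴ = 0.922 × 5.670×10⁻⁸ × 0.649 × (305.4)⁴ = 295 W.

P ≈ 295 W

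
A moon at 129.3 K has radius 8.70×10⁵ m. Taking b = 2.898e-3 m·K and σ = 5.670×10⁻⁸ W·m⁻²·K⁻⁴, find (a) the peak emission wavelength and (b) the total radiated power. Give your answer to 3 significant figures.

(a) λ_max = b/T = 2.898×10⁻³/129.3 = 2.241×10⁻⁵ m = 22.4 μm.
Surface area A = 4πR² = 4π(8.70×10⁵ m)² = 9.51149×10¹² m².
(b) P = σAT⁴ = 5.670×10⁻⁸×9.51149×10¹²×(129.3)⁴ = 1.51×10¹⁴ W.

λ_max ≈ 22.4 μm; P ≈ 1.51×10¹⁴ W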